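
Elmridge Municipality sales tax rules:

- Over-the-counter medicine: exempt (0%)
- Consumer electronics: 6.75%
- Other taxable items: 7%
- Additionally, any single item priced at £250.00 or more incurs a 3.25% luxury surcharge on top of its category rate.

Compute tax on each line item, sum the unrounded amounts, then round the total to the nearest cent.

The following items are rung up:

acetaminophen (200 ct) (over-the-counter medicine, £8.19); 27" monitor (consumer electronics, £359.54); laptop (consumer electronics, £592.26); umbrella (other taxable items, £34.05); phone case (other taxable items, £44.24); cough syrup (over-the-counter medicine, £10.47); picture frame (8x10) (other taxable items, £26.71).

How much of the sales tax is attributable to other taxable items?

£7.35

Umbrella £34.05: other taxable items → 7% → £2.3835
Phone case £44.24: other taxable items → 7% → £3.0968
Picture frame (8x10) £26.71: other taxable items → 7% → £1.8697
Tax on other taxable items: unrounded sum = £7.35 → £7.35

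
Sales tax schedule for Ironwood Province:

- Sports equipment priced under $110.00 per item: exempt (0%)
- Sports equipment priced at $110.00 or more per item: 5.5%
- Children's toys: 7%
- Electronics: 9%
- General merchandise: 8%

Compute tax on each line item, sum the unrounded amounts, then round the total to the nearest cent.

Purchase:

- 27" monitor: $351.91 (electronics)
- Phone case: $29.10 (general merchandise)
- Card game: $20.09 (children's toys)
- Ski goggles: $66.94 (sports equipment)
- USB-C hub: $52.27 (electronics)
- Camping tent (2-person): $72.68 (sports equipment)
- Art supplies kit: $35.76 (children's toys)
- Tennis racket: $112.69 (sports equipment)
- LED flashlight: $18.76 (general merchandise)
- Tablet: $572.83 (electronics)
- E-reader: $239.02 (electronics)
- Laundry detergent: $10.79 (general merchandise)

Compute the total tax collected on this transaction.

$124.24

27" monitor $351.91: electronics → 9% → $31.6719
Phone case $29.10: general merchandise → 8% → $2.328
Card game $20.09: children's toys → 7% → $1.4063
Ski goggles $66.94: sports equipment, under $110.00 → 0% → $0.00
USB-C hub $52.27: electronics → 9% → $4.7043
Camping tent (2-person) $72.68: sports equipment, under $110.00 → 0% → $0.00
Art supplies kit $35.76: children's toys → 7% → $2.5032
Tennis racket $112.69: sports equipment, $110.00 or more → 5.5% → $6.19795
LED flashlight $18.76: general merchandise → 8% → $1.5008
Tablet $572.83: electronics → 9% → $51.5547
E-reader $239.02: electronics → 9% → $21.5118
Laundry detergent $10.79: general merchandise → 8% → $0.8632
Unrounded tax sum = $124.24215 → $124.24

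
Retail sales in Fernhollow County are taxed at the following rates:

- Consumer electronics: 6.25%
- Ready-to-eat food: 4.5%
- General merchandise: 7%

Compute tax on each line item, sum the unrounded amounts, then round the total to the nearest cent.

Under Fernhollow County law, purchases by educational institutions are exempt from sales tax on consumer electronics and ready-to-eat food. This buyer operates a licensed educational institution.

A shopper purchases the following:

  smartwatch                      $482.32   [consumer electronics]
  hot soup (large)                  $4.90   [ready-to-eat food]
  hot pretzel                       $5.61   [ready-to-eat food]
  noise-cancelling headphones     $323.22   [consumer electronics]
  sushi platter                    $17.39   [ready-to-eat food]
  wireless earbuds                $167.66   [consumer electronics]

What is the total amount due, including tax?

$1001.10

Smartwatch $482.32: consumer electronics, buyer-exempt → 0% → $0.00
Hot soup (large) $4.90: ready-to-eat food, buyer-exempt → 0% → $0.00
Hot pretzel $5.61: ready-to-eat food, buyer-exempt → 0% → $0.00
Noise-cancelling headphones $323.22: consumer electronics, buyer-exempt → 0% → $0.00
Sushi platter $17.39: ready-to-eat food, buyer-exempt → 0% → $0.00
Wireless earbuds $167.66: consumer electronics, buyer-exempt → 0% → $0.00
Subtotal = $1001.10; unrounded tax = $0.00 → $0.00; total due = $1001.10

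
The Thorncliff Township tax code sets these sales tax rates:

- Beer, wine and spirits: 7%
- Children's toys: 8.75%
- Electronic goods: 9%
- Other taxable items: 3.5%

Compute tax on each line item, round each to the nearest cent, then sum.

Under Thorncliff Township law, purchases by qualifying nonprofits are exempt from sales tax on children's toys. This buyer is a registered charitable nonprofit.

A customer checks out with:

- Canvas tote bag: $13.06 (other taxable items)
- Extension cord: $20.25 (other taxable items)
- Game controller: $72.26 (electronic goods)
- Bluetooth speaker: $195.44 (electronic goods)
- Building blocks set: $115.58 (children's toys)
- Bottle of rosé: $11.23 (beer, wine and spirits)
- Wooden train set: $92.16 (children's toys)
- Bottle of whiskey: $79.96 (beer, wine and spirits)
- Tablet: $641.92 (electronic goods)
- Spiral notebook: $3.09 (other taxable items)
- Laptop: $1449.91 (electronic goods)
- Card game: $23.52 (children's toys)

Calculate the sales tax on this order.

Canvas tote bag $13.06: other taxable items → 3.5% → $0.46
Extension cord $20.25: other taxable items → 3.5% → $0.71
Game controller $72.26: electronic goods → 9% → $6.50
Bluetooth speaker $195.44: electronic goods → 9% → $17.59
Building blocks set $115.58: children's toys, buyer-exempt → 0% → $0.00
Bottle of rosé $11.23: beer, wine and spirits → 7% → $0.79
Wooden train set $92.16: children's toys, buyer-exempt → 0% → $0.00
Bottle of whiskey $79.96: beer, wine and spirits → 7% → $5.60
Tablet $641.92: electronic goods → 9% → $57.77
Spiral notebook $3.09: other taxable items → 3.5% → $0.11
Laptop $1449.91: electronic goods → 9% → $130.49
Card game $23.52: children's toys, buyer-exempt → 0% → $0.00
Total tax = $0.46 + $0.71 + $6.50 + $17.59 + $0.79 + $5.60 + $57.77 + $0.11 + $130.49 = $220.02

$220.02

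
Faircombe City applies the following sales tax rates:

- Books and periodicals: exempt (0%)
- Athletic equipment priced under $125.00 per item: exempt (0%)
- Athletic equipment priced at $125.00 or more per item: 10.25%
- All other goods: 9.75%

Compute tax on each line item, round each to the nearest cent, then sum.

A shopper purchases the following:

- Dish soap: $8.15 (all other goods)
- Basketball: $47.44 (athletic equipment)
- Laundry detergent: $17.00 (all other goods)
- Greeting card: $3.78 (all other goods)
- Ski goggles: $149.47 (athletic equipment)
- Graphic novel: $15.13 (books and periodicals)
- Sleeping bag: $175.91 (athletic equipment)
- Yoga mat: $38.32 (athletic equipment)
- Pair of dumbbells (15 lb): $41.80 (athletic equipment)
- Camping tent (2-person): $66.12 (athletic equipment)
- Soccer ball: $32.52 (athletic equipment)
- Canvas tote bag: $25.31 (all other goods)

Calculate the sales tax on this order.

$38.64

Dish soap $8.15: all other goods → 9.75% → $0.79
Basketball $47.44: athletic equipment, under $125.00 → 0% → $0.00
Laundry detergent $17.00: all other goods → 9.75% → $1.66
Greeting card $3.78: all other goods → 9.75% → $0.37
Ski goggles $149.47: athletic equipment, $125.00 or more → 10.25% → $15.32
Graphic novel $15.13: books and periodicals → 0% → $0.00
Sleeping bag $175.91: athletic equipment, $125.00 or more → 10.25% → $18.03
Yoga mat $38.32: athletic equipment, under $125.00 → 0% → $0.00
Pair of dumbbells (15 lb) $41.80: athletic equipment, under $125.00 → 0% → $0.00
Camping tent (2-person) $66.12: athletic equipment, under $125.00 → 0% → $0.00
Soccer ball $32.52: athletic equipment, under $125.00 → 0% → $0.00
Canvas tote bag $25.31: all other goods → 9.75% → $2.47
Total tax = $0.79 + $1.66 + $0.37 + $15.32 + $18.03 + $2.47 = $38.64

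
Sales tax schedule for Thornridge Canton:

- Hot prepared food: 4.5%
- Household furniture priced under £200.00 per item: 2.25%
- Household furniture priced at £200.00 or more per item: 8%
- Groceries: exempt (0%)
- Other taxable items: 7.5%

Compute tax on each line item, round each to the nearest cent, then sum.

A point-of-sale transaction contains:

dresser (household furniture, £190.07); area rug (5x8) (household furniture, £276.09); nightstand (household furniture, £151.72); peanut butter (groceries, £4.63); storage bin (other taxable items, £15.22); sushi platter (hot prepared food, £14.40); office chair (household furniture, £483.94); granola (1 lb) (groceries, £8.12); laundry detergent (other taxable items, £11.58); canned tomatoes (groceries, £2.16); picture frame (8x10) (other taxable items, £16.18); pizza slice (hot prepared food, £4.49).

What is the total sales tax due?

Dresser £190.07: household furniture, under £200.00 → 2.25% → £4.28
Area rug (5x8) £276.09: household furniture, £200.00 or more → 8% → £22.09
Nightstand £151.72: household furniture, under £200.00 → 2.25% → £3.41
Peanut butter £4.63: groceries → 0% → £0.00
Storage bin £15.22: other taxable items → 7.5% → £1.14
Sushi platter £14.40: hot prepared food → 4.5% → £0.65
Office chair £483.94: household furniture, £200.00 or more → 8% → £38.72
Granola (1 lb) £8.12: groceries → 0% → £0.00
Laundry detergent £11.58: other taxable items → 7.5% → £0.87
Canned tomatoes £2.16: groceries → 0% → £0.00
Picture frame (8x10) £16.18: other taxable items → 7.5% → £1.21
Pizza slice £4.49: hot prepared food → 4.5% → £0.20
Total tax = £4.28 + £22.09 + £3.41 + £1.14 + £0.65 + £38.72 + £0.87 + £1.21 + £0.20 = £72.57

£72.57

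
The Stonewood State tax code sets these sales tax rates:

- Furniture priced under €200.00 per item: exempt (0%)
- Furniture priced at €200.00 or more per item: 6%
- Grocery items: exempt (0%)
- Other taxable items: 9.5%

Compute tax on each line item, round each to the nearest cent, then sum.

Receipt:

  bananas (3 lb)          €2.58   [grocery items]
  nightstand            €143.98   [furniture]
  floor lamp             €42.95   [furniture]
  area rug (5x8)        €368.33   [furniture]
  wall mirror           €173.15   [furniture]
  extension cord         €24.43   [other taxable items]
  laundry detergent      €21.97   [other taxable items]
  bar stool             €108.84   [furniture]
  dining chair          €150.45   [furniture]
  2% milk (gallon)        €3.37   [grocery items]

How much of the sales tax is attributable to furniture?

€22.10

Nightstand €143.98: furniture, under €200.00 → 0% → €0.00
Floor lamp €42.95: furniture, under €200.00 → 0% → €0.00
Area rug (5x8) €368.33: furniture, €200.00 or more → 6% → €22.10
Wall mirror €173.15: furniture, under €200.00 → 0% → €0.00
Bar stool €108.84: furniture, under €200.00 → 0% → €0.00
Dining chair €150.45: furniture, under €200.00 → 0% → €0.00
Tax on furniture = €0.00 + €0.00 + €22.10 + €0.00 + €0.00 + €0.00 = €22.10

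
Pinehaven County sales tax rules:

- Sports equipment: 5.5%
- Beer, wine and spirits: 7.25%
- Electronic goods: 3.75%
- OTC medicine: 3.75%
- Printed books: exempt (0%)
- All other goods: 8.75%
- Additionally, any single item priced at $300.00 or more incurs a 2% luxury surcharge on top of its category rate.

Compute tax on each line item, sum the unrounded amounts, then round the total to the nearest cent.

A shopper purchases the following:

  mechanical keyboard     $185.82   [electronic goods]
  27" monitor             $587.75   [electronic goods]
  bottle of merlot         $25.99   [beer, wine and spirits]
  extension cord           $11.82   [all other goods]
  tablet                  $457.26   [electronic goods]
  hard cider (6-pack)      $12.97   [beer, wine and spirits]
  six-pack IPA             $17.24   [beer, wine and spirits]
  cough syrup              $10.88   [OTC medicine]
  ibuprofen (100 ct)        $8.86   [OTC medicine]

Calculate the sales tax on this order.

Mechanical keyboard $185.82: electronic goods → 3.75% → $6.96825
27" monitor $587.75: electronic goods → 3.75% + 2% surcharge = 5.75% → $33.795625
Bottle of merlot $25.99: beer, wine and spirits → 7.25% → $1.884275
Extension cord $11.82: all other goods → 8.75% → $1.03425
Tablet $457.26: electronic goods → 3.75% + 2% surcharge = 5.75% → $26.29245
Hard cider (6-pack) $12.97: beer, wine and spirits → 7.25% → $0.940325
Six-pack IPA $17.24: beer, wine and spirits → 7.25% → $1.2499
Cough syrup $10.88: OTC medicine → 3.75% → $0.408
Ibuprofen (100 ct) $8.86: OTC medicine → 3.75% → $0.33225
Unrounded tax sum = $72.905325 → $72.91

$72.91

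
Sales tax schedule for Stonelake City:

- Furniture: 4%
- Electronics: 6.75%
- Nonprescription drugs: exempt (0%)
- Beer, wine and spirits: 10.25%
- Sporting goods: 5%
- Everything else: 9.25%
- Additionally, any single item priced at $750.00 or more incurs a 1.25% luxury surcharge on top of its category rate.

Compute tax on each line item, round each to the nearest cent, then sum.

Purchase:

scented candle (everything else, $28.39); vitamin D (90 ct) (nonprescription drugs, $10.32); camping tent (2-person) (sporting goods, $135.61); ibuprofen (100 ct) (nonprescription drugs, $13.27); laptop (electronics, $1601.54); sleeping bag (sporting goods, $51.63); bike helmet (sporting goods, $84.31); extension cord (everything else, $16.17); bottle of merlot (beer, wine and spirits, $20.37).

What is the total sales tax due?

Scented candle $28.39: everything else → 9.25% → $2.63
Vitamin D (90 ct) $10.32: nonprescription drugs → 0% → $0.00
Camping tent (2-person) $135.61: sporting goods → 5% → $6.78
Ibuprofen (100 ct) $13.27: nonprescription drugs → 0% → $0.00
Laptop $1601.54: electronics → 6.75% + 1.25% surcharge = 8% → $128.12
Sleeping bag $51.63: sporting goods → 5% → $2.58
Bike helmet $84.31: sporting goods → 5% → $4.22
Extension cord $16.17: everything else → 9.25% → $1.50
Bottle of merlot $20.37: beer, wine and spirits → 10.25% → $2.09
Total tax = $2.63 + $6.78 + $128.12 + $2.58 + $4.22 + $1.50 + $2.09 = $147.92

$147.92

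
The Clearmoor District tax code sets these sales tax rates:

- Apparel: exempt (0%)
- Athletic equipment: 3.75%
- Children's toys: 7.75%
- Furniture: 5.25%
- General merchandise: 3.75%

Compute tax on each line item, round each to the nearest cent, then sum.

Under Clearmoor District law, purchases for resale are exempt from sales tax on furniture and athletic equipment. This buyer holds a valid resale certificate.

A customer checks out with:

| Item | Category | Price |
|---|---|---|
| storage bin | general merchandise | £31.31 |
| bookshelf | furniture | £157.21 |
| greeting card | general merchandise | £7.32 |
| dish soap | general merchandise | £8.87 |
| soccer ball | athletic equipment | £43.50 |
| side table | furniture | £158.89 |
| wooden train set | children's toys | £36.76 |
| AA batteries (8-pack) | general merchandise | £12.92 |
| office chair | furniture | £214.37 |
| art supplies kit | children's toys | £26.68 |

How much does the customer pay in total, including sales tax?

£705.00

Storage bin £31.31: general merchandise → 3.75% → £1.17
Bookshelf £157.21: furniture, buyer-exempt → 0% → £0.00
Greeting card £7.32: general merchandise → 3.75% → £0.27
Dish soap £8.87: general merchandise → 3.75% → £0.33
Soccer ball £43.50: athletic equipment, buyer-exempt → 0% → £0.00
Side table £158.89: furniture, buyer-exempt → 0% → £0.00
Wooden train set £36.76: children's toys → 7.75% → £2.85
AA batteries (8-pack) £12.92: general merchandise → 3.75% → £0.48
Office chair £214.37: furniture, buyer-exempt → 0% → £0.00
Art supplies kit £26.68: children's toys → 7.75% → £2.07
Subtotal = £697.83; tax = £7.17; total due = £705.00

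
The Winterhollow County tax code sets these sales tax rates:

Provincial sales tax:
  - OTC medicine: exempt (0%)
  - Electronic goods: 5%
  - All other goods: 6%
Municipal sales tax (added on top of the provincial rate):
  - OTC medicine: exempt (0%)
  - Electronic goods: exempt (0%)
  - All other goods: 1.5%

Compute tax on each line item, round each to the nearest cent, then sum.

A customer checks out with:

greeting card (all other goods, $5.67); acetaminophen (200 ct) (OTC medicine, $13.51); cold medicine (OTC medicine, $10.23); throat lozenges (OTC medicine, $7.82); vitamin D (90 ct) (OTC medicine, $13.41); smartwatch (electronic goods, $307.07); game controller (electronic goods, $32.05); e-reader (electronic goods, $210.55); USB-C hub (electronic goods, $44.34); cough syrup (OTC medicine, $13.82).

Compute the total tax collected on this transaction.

$30.13

Greeting card $5.67: all other goods → 6% + 1.5% municipal = 7.5% → $0.43
Acetaminophen (200 ct) $13.51: OTC medicine → 0% + 0% municipal = 0% → $0.00
Cold medicine $10.23: OTC medicine → 0% + 0% municipal = 0% → $0.00
Throat lozenges $7.82: OTC medicine → 0% + 0% municipal = 0% → $0.00
Vitamin D (90 ct) $13.41: OTC medicine → 0% + 0% municipal = 0% → $0.00
Smartwatch $307.07: electronic goods → 5% + 0% municipal = 5% → $15.35
Game controller $32.05: electronic goods → 5% + 0% municipal = 5% → $1.60
E-reader $210.55: electronic goods → 5% + 0% municipal = 5% → $10.53
USB-C hub $44.34: electronic goods → 5% + 0% municipal = 5% → $2.22
Cough syrup $13.82: OTC medicine → 0% + 0% municipal = 0% → $0.00
Total tax = $0.43 + $15.35 + $1.60 + $10.53 + $2.22 = $30.13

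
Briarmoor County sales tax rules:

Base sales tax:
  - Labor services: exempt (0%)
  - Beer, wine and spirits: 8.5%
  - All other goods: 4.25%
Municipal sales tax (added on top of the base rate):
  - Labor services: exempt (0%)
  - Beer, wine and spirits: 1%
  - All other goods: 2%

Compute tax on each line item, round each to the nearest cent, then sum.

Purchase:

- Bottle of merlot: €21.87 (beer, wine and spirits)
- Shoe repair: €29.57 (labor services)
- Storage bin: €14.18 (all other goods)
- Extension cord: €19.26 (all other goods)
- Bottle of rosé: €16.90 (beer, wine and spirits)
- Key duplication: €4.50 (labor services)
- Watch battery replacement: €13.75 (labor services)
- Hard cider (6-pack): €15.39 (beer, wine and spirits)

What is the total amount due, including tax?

€142.66

Bottle of merlot €21.87: beer, wine and spirits → 8.5% + 1% municipal = 9.5% → €2.08
Shoe repair €29.57: labor services → 0% + 0% municipal = 0% → €0.00
Storage bin €14.18: all other goods → 4.25% + 2% municipal = 6.25% → €0.89
Extension cord €19.26: all other goods → 4.25% + 2% municipal = 6.25% → €1.20
Bottle of rosé €16.90: beer, wine and spirits → 8.5% + 1% municipal = 9.5% → €1.61
Key duplication €4.50: labor services → 0% + 0% municipal = 0% → €0.00
Watch battery replacement €13.75: labor services → 0% + 0% municipal = 0% → €0.00
Hard cider (6-pack) €15.39: beer, wine and spirits → 8.5% + 1% municipal = 9.5% → €1.46
Subtotal = €135.42; tax = €7.24; total due = €142.66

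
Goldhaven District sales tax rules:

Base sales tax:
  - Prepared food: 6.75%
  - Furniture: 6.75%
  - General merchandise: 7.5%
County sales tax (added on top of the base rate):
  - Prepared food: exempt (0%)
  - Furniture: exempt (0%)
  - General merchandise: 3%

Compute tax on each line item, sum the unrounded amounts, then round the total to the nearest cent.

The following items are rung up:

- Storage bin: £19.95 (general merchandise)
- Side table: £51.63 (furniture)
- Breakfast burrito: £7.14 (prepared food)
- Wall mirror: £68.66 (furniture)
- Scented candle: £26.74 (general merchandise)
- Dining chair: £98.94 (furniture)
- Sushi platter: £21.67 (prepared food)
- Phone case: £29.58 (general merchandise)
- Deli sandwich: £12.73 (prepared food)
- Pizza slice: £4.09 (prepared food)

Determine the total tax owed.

£25.89

Storage bin £19.95: general merchandise → 7.5% + 3% county = 10.5% → £2.09475
Side table £51.63: furniture → 6.75% + 0% county = 6.75% → £3.485025
Breakfast burrito £7.14: prepared food → 6.75% + 0% county = 6.75% → £0.48195
Wall mirror £68.66: furniture → 6.75% + 0% county = 6.75% → £4.63455
Scented candle £26.74: general merchandise → 7.5% + 3% county = 10.5% → £2.8077
Dining chair £98.94: furniture → 6.75% + 0% county = 6.75% → £6.67845
Sushi platter £21.67: prepared food → 6.75% + 0% county = 6.75% → £1.462725
Phone case £29.58: general merchandise → 7.5% + 3% county = 10.5% → £3.1059
Deli sandwich £12.73: prepared food → 6.75% + 0% county = 6.75% → £0.859275
Pizza slice £4.09: prepared food → 6.75% + 0% county = 6.75% → £0.276075
Unrounded tax sum = £25.8864 → £25.89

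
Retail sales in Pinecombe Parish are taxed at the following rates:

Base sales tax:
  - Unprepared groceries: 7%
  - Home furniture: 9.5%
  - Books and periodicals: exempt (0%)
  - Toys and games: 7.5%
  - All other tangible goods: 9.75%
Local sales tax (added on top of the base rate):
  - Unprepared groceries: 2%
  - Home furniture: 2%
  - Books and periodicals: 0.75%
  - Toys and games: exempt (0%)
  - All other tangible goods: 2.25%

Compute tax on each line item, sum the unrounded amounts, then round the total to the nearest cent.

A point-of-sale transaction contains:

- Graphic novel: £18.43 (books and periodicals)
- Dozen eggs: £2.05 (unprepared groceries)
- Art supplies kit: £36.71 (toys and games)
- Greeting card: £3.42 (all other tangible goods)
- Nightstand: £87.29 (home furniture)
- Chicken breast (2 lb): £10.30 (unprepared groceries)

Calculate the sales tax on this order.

Graphic novel £18.43: books and periodicals → 0% + 0.75% local = 0.75% → £0.138225
Dozen eggs £2.05: unprepared groceries → 7% + 2% local = 9% → £0.1845
Art supplies kit £36.71: toys and games → 7.5% + 0% local = 7.5% → £2.75325
Greeting card £3.42: all other tangible goods → 9.75% + 2.25% local = 12% → £0.4104
Nightstand £87.29: home furniture → 9.5% + 2% local = 11.5% → £10.03835
Chicken breast (2 lb) £10.30: unprepared groceries → 7% + 2% local = 9% → £0.927
Unrounded tax sum = £14.451725 → £14.45

£14.45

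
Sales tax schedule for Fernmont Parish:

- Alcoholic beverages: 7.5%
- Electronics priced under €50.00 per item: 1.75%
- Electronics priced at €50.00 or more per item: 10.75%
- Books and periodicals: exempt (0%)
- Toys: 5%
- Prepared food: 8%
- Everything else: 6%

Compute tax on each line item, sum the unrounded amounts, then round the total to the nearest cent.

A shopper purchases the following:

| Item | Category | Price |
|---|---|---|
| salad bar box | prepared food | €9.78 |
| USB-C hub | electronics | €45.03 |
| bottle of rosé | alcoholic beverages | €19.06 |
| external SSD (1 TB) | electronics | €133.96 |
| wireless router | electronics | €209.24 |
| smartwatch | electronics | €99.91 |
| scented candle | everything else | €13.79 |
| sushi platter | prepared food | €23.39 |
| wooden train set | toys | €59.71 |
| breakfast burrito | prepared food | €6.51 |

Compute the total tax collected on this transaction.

Salad bar box €9.78: prepared food → 8% → €0.7824
USB-C hub €45.03: electronics, under €50.00 → 1.75% → €0.788025
Bottle of rosé €19.06: alcoholic beverages → 7.5% → €1.4295
External SSD (1 TB) €133.96: electronics, €50.00 or more → 10.75% → €14.4007
Wireless router €209.24: electronics, €50.00 or more → 10.75% → €22.4933
Smartwatch €99.91: electronics, €50.00 or more → 10.75% → €10.740325
Scented candle €13.79: everything else → 6% → €0.8274
Sushi platter €23.39: prepared food → 8% → €1.8712
Wooden train set €59.71: toys → 5% → €2.9855
Breakfast burrito €6.51: prepared food → 8% → €0.5208
Unrounded tax sum = €56.83915 → €56.84

€56.84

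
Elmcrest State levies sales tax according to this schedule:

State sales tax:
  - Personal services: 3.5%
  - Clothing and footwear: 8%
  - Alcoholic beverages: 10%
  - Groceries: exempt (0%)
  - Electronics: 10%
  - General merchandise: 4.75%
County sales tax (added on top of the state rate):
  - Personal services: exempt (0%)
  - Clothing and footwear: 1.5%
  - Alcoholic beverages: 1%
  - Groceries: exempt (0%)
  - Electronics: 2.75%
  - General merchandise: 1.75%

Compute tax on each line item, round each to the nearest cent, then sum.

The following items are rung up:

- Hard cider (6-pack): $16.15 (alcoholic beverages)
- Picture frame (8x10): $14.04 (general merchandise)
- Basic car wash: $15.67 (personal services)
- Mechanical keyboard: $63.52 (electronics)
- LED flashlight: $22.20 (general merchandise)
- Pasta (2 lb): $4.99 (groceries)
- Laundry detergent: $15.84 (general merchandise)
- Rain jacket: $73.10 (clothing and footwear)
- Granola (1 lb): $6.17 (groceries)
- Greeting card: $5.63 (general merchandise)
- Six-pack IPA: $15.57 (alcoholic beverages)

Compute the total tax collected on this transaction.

$22.83

Hard cider (6-pack) $16.15: alcoholic beverages → 10% + 1% county = 11% → $1.78
Picture frame (8x10) $14.04: general merchandise → 4.75% + 1.75% county = 6.5% → $0.91
Basic car wash $15.67: personal services → 3.5% + 0% county = 3.5% → $0.55
Mechanical keyboard $63.52: electronics → 10% + 2.75% county = 12.75% → $8.10
LED flashlight $22.20: general merchandise → 4.75% + 1.75% county = 6.5% → $1.44
Pasta (2 lb) $4.99: groceries → 0% + 0% county = 0% → $0.00
Laundry detergent $15.84: general merchandise → 4.75% + 1.75% county = 6.5% → $1.03
Rain jacket $73.10: clothing and footwear → 8% + 1.5% county = 9.5% → $6.94
Granola (1 lb) $6.17: groceries → 0% + 0% county = 0% → $0.00
Greeting card $5.63: general merchandise → 4.75% + 1.75% county = 6.5% → $0.37
Six-pack IPA $15.57: alcoholic beverages → 10% + 1% county = 11% → $1.71
Total tax = $1.78 + $0.91 + $0.55 + $8.10 + $1.44 + $1.03 + $6.94 + $0.37 + $1.71 = $22.83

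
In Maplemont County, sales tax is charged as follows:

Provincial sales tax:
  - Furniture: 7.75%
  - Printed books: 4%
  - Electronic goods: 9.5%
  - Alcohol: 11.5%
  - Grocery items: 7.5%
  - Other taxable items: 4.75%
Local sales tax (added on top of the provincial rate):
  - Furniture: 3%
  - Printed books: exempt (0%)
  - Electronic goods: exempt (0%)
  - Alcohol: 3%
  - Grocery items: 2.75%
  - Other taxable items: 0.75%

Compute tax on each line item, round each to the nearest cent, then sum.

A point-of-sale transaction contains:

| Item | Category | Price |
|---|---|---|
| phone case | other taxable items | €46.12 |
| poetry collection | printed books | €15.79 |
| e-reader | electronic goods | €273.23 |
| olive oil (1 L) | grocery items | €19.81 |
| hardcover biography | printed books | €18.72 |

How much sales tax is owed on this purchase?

Phone case €46.12: other taxable items → 4.75% + 0.75% local = 5.5% → €2.54
Poetry collection €15.79: printed books → 4% + 0% local = 4% → €0.63
E-reader €273.23: electronic goods → 9.5% + 0% local = 9.5% → €25.96
Olive oil (1 L) €19.81: grocery items → 7.5% + 2.75% local = 10.25% → €2.03
Hardcover biography €18.72: printed books → 4% + 0% local = 4% → €0.75
Total tax = €2.54 + €0.63 + €25.96 + €2.03 + €0.75 = €31.91

€31.91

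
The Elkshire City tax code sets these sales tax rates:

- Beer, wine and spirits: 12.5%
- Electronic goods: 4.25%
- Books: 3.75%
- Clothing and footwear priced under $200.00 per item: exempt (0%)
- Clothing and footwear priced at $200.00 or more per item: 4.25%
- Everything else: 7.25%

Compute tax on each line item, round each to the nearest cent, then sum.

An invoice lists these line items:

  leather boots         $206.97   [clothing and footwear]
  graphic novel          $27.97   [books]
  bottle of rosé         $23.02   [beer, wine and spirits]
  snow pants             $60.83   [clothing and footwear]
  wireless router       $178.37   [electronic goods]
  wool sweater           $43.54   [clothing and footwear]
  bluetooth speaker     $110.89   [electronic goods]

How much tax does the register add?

$25.02

Leather boots $206.97: clothing and footwear, $200.00 or more → 4.25% → $8.80
Graphic novel $27.97: books → 3.75% → $1.05
Bottle of rosé $23.02: beer, wine and spirits → 12.5% → $2.88
Snow pants $60.83: clothing and footwear, under $200.00 → 0% → $0.00
Wireless router $178.37: electronic goods → 4.25% → $7.58
Wool sweater $43.54: clothing and footwear, under $200.00 → 0% → $0.00
Bluetooth speaker $110.89: electronic goods → 4.25% → $4.71
Total tax = $8.80 + $1.05 + $2.88 + $7.58 + $4.71 = $25.02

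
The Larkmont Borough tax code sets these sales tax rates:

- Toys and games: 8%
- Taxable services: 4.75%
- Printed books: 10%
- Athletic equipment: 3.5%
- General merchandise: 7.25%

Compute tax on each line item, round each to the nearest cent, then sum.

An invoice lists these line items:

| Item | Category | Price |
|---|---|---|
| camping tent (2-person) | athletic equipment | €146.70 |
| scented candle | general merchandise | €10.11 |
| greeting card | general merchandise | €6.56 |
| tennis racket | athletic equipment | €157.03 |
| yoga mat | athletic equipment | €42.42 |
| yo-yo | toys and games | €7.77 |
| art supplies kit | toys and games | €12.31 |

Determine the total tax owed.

€14.92

Camping tent (2-person) €146.70: athletic equipment → 3.5% → €5.13
Scented candle €10.11: general merchandise → 7.25% → €0.73
Greeting card €6.56: general merchandise → 7.25% → €0.48
Tennis racket €157.03: athletic equipment → 3.5% → €5.50
Yoga mat €42.42: athletic equipment → 3.5% → €1.48
Yo-yo €7.77: toys and games → 8% → €0.62
Art supplies kit €12.31: toys and games → 8% → €0.98
Total tax = €5.13 + €0.73 + €0.48 + €5.50 + €1.48 + €0.62 + €0.98 = €14.92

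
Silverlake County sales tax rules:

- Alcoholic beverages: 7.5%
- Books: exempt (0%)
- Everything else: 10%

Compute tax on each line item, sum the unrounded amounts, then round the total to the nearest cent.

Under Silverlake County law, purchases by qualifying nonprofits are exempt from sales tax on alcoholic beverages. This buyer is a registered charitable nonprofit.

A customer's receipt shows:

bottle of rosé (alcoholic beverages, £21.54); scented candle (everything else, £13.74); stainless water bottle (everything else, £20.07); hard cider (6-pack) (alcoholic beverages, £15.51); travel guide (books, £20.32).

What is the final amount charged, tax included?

Bottle of rosé £21.54: alcoholic beverages, buyer-exempt → 0% → £0.00
Scented candle £13.74: everything else → 10% → £1.374
Stainless water bottle £20.07: everything else → 10% → £2.007
Hard cider (6-pack) £15.51: alcoholic beverages, buyer-exempt → 0% → £0.00
Travel guide £20.32: books → 0% → £0.00
Subtotal = £91.18; unrounded tax = £3.381 → £3.38; total due = £94.56

£94.56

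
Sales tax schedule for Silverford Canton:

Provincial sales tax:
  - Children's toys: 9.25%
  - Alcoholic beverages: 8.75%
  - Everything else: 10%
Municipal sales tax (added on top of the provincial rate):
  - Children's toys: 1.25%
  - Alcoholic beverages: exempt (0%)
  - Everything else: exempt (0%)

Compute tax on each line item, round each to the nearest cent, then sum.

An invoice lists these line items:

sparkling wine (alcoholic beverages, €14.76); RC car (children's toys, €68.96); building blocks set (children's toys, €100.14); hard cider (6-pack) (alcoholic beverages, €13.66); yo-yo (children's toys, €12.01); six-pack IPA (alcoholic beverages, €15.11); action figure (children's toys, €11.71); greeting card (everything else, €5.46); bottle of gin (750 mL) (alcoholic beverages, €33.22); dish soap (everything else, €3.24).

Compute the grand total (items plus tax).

Sparkling wine €14.76: alcoholic beverages → 8.75% + 0% municipal = 8.75% → €1.29
RC car €68.96: children's toys → 9.25% + 1.25% municipal = 10.5% → €7.24
Building blocks set €100.14: children's toys → 9.25% + 1.25% municipal = 10.5% → €10.51
Hard cider (6-pack) €13.66: alcoholic beverages → 8.75% + 0% municipal = 8.75% → €1.20
Yo-yo €12.01: children's toys → 9.25% + 1.25% municipal = 10.5% → €1.26
Six-pack IPA €15.11: alcoholic beverages → 8.75% + 0% municipal = 8.75% → €1.32
Action figure €11.71: children's toys → 9.25% + 1.25% municipal = 10.5% → €1.23
Greeting card €5.46: everything else → 10% + 0% municipal = 10% → €0.55
Bottle of gin (750 mL) €33.22: alcoholic beverages → 8.75% + 0% municipal = 8.75% → €2.91
Dish soap €3.24: everything else → 10% + 0% municipal = 10% → €0.32
Subtotal = €278.27; tax = €27.83; total due = €306.10

€306.10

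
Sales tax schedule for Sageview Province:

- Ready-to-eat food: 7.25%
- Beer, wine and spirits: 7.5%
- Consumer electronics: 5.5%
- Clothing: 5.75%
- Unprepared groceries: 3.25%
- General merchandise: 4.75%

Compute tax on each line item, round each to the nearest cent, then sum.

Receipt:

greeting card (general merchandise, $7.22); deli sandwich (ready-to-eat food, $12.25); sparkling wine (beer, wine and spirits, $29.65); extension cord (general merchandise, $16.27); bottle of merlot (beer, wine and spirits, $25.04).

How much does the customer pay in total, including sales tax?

Greeting card $7.22: general merchandise → 4.75% → $0.34
Deli sandwich $12.25: ready-to-eat food → 7.25% → $0.89
Sparkling wine $29.65: beer, wine and spirits → 7.5% → $2.22
Extension cord $16.27: general merchandise → 4.75% → $0.77
Bottle of merlot $25.04: beer, wine and spirits → 7.5% → $1.88
Subtotal = $90.43; tax = $6.10; total due = $96.53

$96.53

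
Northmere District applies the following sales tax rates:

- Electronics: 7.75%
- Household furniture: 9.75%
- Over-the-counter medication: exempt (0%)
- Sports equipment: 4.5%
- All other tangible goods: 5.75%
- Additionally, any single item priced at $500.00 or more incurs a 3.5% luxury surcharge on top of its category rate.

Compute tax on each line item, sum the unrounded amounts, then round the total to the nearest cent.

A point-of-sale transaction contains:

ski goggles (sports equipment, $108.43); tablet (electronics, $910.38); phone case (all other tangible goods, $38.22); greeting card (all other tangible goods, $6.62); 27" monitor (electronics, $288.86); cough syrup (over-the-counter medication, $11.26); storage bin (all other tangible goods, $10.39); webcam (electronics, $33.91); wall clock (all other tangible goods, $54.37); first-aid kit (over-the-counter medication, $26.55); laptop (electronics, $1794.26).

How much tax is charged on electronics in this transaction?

$329.29

Tablet $910.38: electronics → 7.75% + 3.5% surcharge = 11.25% → $102.41775
27" monitor $288.86: electronics → 7.75% → $22.38665
Webcam $33.91: electronics → 7.75% → $2.628025
Laptop $1794.26: electronics → 7.75% + 3.5% surcharge = 11.25% → $201.85425
Tax on electronics: unrounded sum = $329.286675 → $329.29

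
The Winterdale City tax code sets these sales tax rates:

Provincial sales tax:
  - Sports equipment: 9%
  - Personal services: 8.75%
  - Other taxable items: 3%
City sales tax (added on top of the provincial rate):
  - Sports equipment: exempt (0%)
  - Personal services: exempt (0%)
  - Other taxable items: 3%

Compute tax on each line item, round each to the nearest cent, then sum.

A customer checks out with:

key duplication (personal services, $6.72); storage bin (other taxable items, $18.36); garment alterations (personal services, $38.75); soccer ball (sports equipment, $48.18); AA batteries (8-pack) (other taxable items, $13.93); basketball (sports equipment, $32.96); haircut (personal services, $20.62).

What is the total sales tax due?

$15.03

Key duplication $6.72: personal services → 8.75% + 0% city = 8.75% → $0.59
Storage bin $18.36: other taxable items → 3% + 3% city = 6% → $1.10
Garment alterations $38.75: personal services → 8.75% + 0% city = 8.75% → $3.39
Soccer ball $48.18: sports equipment → 9% + 0% city = 9% → $4.34
AA batteries (8-pack) $13.93: other taxable items → 3% + 3% city = 6% → $0.84
Basketball $32.96: sports equipment → 9% + 0% city = 9% → $2.97
Haircut $20.62: personal services → 8.75% + 0% city = 8.75% → $1.80
Total tax = $0.59 + $1.10 + $3.39 + $4.34 + $0.84 + $2.97 + $1.80 = $15.03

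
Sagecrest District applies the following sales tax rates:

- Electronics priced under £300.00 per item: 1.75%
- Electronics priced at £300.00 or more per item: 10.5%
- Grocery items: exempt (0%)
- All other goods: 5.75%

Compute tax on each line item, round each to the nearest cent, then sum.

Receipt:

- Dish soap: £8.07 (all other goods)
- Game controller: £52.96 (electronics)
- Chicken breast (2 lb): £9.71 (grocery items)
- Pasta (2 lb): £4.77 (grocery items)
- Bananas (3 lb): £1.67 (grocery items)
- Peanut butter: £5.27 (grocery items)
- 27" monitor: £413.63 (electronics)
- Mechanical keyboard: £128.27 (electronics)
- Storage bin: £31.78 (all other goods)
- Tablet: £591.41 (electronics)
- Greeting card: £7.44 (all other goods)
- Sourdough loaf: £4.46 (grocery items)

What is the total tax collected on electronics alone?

Game controller £52.96: electronics, under £300.00 → 1.75% → £0.93
27" monitor £413.63: electronics, £300.00 or more → 10.5% → £43.43
Mechanical keyboard £128.27: electronics, under £300.00 → 1.75% → £2.24
Tablet £591.41: electronics, £300.00 or more → 10.5% → £62.10
Tax on electronics = £0.93 + £43.43 + £2.24 + £62.10 = £108.70

£108.70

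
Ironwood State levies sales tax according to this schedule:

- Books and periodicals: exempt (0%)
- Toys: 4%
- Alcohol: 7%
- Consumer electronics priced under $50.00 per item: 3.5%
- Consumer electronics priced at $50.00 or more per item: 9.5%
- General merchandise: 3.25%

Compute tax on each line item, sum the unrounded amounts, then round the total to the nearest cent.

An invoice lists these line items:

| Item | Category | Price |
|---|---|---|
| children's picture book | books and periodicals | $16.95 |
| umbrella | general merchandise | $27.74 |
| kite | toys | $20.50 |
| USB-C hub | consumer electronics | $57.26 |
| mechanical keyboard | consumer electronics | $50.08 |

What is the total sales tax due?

Children's picture book $16.95: books and periodicals → 0% → $0.00
Umbrella $27.74: general merchandise → 3.25% → $0.90155
Kite $20.50: toys → 4% → $0.82
USB-C hub $57.26: consumer electronics, $50.00 or more → 9.5% → $5.4397
Mechanical keyboard $50.08: consumer electronics, $50.00 or more → 9.5% → $4.7576
Unrounded tax sum = $11.91885 → $11.92

$11.92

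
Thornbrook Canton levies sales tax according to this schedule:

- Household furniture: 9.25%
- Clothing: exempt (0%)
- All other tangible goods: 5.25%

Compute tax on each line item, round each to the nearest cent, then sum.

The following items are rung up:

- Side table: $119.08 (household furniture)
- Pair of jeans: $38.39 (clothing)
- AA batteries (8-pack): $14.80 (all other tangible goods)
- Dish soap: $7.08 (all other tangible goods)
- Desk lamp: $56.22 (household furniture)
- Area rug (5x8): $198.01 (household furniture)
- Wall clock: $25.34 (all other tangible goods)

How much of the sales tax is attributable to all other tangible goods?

AA batteries (8-pack) $14.80: all other tangible goods → 5.25% → $0.78
Dish soap $7.08: all other tangible goods → 5.25% → $0.37
Wall clock $25.34: all other tangible goods → 5.25% → $1.33
Tax on all other tangible goods = $0.78 + $0.37 + $1.33 = $2.48

$2.48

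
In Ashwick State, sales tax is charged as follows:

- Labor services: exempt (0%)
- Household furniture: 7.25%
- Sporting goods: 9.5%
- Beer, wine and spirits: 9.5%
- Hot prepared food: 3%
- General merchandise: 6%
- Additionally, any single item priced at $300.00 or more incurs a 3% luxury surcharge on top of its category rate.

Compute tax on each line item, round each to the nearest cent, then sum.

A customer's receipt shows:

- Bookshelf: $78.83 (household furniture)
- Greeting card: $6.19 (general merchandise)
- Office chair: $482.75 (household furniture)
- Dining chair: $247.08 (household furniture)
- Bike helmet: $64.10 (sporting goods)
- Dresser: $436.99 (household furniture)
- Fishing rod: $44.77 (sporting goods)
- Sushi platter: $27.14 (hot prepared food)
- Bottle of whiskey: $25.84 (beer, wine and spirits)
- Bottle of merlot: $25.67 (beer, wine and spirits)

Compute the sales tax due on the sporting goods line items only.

Bike helmet $64.10: sporting goods → 9.5% → $6.09
Fishing rod $44.77: sporting goods → 9.5% → $4.25
Tax on sporting goods = $6.09 + $4.25 = $10.34

$10.34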